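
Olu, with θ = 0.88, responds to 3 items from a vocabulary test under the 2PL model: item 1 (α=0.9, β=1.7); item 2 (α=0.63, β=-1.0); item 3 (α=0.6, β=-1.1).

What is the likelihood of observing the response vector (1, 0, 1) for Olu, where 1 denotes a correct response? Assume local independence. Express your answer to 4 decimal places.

0.0581

P(θ) = 1 / (1 + exp(−α(θ − β)))
P_1 = 1/(1+e^{0.7380}) = 0.3234
P_2 = 1/(1+e^{-1.1844}) = 0.7657
P_3 = 1/(1+e^{-1.1880}) = 0.7664
L = P_1 × (1−P_2) × P_3 = 0.3234 × 0.2343 × 0.7664 = 0.05807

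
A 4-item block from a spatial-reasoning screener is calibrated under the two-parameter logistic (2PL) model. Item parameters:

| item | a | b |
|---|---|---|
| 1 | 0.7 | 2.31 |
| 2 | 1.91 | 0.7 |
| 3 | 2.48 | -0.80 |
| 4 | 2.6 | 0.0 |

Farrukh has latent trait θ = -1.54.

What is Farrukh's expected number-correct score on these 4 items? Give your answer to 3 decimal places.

0.232

P(θ) = 1 / (1 + exp(−a(θ − b)))
P_1 = 1/(1+e^{2.6950}) = 0.0633
P_2 = 1/(1+e^{4.2784}) = 0.0137
P_3 = 1/(1+e^{1.8352}) = 0.1376
P_4 = 1/(1+e^{4.0040}) = 0.0179
E[score] = 0.0633 + 0.0137 + 0.1376 + 0.0179 = 0.2325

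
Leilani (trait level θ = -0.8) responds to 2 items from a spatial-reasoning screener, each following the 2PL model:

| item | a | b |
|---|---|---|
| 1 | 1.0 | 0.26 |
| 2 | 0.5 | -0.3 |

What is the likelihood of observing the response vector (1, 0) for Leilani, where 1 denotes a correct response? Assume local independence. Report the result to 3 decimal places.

P(θ) = 1 / (1 + exp(−a(θ − b)))
P_1 = 1/(1+e^{1.0600}) = 0.2573
P_2 = 1/(1+e^{0.2500}) = 0.4378
L = P_1 × (1−P_2) = 0.2573 × 0.5622 = 0.14465

0.145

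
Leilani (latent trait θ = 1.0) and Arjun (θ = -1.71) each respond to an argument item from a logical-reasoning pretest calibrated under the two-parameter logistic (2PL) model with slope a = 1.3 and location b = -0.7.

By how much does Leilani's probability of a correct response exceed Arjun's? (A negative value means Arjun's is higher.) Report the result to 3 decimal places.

0.689

P(θ) = 1 / (1 + exp(−a(θ − b)))
P(Leilani) = 0.9011  [exponent 2.2100]
P(Arjun) = 0.2120  [exponent -1.3130]
Difference = 0.9011 − 0.2120 = 0.6892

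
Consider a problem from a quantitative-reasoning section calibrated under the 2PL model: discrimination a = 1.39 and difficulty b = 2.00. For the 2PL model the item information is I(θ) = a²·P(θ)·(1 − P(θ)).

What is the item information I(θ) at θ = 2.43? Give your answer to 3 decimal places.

0.442

P = 1/(1+e^{-0.5977}) = 0.6451
P(1−P) = 0.6451 × 0.3549 = 0.2289
I = a² × P(1−P) = 1.39² × 0.2289 = 0.44233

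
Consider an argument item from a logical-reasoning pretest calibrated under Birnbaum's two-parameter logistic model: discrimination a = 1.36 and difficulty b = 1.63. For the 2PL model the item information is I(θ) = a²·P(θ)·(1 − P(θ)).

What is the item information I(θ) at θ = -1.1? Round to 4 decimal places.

P = 1/(1+e^{3.7128}) = 0.0238
P(1−P) = 0.0238 × 0.9762 = 0.0233
I = a² × P(1−P) = 1.36² × 0.0233 = 0.04302

0.0430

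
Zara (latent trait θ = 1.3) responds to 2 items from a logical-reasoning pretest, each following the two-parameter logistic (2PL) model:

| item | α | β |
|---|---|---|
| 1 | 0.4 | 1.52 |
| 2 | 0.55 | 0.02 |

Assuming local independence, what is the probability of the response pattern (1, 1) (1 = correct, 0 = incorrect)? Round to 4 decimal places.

0.3198

P(θ) = 1 / (1 + exp(−α(θ − β)))
P_1 = 1/(1+e^{0.0880}) = 0.4780
P_2 = 1/(1+e^{-0.7040}) = 0.6691
L = P_1 × P_2 = 0.4780 × 0.6691 = 0.31983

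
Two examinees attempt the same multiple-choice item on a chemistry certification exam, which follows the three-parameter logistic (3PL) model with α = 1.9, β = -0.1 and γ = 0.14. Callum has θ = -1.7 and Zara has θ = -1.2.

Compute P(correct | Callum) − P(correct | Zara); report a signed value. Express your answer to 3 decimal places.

P(θ) = γ + (1 − γ) · 1 / (1 + exp(−α(θ − β)))
P(Callum) = 0.1793  [exponent -3.0400]
P(Zara) = 0.2347  [exponent -2.0900]
Difference = 0.1793 − 0.2347 = -0.0554

-0.055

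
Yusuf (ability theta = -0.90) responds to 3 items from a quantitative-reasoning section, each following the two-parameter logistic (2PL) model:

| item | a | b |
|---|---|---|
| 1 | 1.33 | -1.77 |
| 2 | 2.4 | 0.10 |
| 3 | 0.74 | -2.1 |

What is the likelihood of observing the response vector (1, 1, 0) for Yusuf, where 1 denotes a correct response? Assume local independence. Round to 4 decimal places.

0.0184

P(theta) = 1 / (1 + exp(−a(theta − b)))
P_1 = 1/(1+e^{-1.1571}) = 0.7608
P_2 = 1/(1+e^{2.4000}) = 0.0832
P_3 = 1/(1+e^{-0.8880}) = 0.7085
L = P_1 × P_2 × (1−P_3) = 0.7608 × 0.0832 × 0.2915 = 0.01845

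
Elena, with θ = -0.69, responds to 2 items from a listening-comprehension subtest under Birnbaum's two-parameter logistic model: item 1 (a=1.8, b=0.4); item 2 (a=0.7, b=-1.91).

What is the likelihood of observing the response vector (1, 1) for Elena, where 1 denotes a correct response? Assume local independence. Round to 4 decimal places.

P(θ) = 1 / (1 + exp(−a(θ − b)))
P_1 = 1/(1+e^{1.9620}) = 0.1233
P_2 = 1/(1+e^{-0.8540}) = 0.7014
L = P_1 × P_2 = 0.1233 × 0.7014 = 0.08645

0.0864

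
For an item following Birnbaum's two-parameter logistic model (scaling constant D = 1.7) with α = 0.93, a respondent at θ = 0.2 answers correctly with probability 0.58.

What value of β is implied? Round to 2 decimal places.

0.00

P(θ) = 1 / (1 + exp(−D·α(θ − β)))
logit(0.58) = ln(0.58/0.42) = 0.3228
β = θ − logit/(1.7·α) = 0.2 − 0.3228/1.5810 = -0.0042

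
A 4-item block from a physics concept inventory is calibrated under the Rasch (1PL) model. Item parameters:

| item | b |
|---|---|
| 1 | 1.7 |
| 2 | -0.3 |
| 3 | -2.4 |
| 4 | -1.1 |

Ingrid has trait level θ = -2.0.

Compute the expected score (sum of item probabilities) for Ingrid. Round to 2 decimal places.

P(θ) = 1 / (1 + exp(−(θ − b)))
P_1 = 1/(1+e^{3.7000}) = 0.0241
P_2 = 1/(1+e^{1.7000}) = 0.1545
P_3 = 1/(1+e^{-0.4000}) = 0.5987
P_4 = 1/(1+e^{0.9000}) = 0.2891
E[score] = 0.0241 + 0.1545 + 0.5987 + 0.2891 = 1.0663

1.07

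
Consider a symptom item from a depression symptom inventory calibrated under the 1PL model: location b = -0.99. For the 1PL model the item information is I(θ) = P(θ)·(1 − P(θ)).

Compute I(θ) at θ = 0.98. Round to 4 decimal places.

P = 1/(1+e^{-1.9700}) = 0.8776
P(1−P) = 0.8776 × 0.1224 = 0.1074
I = P(1−P) = 0.10741

0.1074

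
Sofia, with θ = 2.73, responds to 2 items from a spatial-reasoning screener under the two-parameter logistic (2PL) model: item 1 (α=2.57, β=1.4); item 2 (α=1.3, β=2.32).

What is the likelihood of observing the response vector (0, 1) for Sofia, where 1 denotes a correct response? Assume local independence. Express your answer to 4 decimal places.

P(θ) = 1 / (1 + exp(−α(θ − β)))
P_1 = 1/(1+e^{-3.4181}) = 0.9683
P_2 = 1/(1+e^{-0.5330}) = 0.6302
L = (1−P_1) × P_2 = 0.0317 × 0.6302 = 0.02000

0.0200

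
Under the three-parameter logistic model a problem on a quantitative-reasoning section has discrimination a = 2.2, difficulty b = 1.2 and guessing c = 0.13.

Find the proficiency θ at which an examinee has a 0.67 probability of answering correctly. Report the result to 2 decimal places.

P(θ) = c + (1 − c) · 1 / (1 + exp(−a(θ − b)))
Remove guessing floor: (0.67 − 0.13)/(1 − 0.13) = 0.6207
logit = ln(0.6207/0.3793) = 0.4925
θ = b + logit/(a) = 1.2 + 0.4925/2.2000 = 1.4239

1.42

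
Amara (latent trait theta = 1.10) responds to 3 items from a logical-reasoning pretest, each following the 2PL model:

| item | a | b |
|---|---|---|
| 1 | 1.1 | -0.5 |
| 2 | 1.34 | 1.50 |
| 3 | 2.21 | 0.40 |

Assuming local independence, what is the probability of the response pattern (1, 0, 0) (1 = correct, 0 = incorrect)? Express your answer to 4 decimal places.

0.0945

P(theta) = 1 / (1 + exp(−a(theta − b)))
P_1 = 1/(1+e^{-1.7600}) = 0.8532
P_2 = 1/(1+e^{0.5360}) = 0.3691
P_3 = 1/(1+e^{-1.5470}) = 0.8245
L = P_1 × (1−P_2) × (1−P_3) = 0.8532 × 0.6309 × 0.1755 = 0.09448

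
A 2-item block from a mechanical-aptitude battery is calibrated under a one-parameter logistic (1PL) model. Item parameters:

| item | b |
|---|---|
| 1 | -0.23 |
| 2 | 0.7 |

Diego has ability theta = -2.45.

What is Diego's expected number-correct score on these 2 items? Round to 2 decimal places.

0.14

P(theta) = 1 / (1 + exp(−(theta − b)))
P_1 = 1/(1+e^{2.2200}) = 0.0980
P_2 = 1/(1+e^{3.1500}) = 0.0411
E[score] = 0.0980 + 0.0411 = 0.1391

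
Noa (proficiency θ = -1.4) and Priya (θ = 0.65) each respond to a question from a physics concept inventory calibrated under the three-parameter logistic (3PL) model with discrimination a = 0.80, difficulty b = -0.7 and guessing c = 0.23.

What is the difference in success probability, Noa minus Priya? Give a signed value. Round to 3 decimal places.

-0.295

P(θ) = c + (1 − c) · 1 / (1 + exp(−a(θ − b)))
P(Noa) = 0.5099  [exponent -0.5600]
P(Priya) = 0.8048  [exponent 1.0800]
Difference = 0.5099 − 0.8048 = -0.2949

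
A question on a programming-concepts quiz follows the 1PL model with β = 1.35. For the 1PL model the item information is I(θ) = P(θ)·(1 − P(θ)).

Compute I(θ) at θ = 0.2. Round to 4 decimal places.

P = 1/(1+e^{1.1500}) = 0.2405
P(1−P) = 0.2405 × 0.7595 = 0.1827
I = P(1−P) = 0.18265

0.1827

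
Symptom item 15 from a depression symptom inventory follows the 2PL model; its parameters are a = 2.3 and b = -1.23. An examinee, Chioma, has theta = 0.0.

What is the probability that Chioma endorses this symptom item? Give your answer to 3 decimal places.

0.944

P(theta) = 1 / (1 + exp(−a(theta − b)))
Exponent: 2.3 × (0.0 − (-1.23)) = 2.8290
1/(1 + e^{-2.8290}) = 0.9442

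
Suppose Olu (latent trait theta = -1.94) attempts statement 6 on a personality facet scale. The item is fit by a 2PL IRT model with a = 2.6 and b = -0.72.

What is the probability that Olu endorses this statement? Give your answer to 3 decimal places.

P(theta) = 1 / (1 + exp(−a(theta − b)))
Exponent: 2.6 × (-1.94 − (-0.72)) = -3.1720
1/(1 + e^{3.1720}) = 0.0402

0.040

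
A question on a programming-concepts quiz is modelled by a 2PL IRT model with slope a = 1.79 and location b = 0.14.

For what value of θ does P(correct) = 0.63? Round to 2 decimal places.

0.44

P(θ) = 1 / (1 + exp(−a(θ − b)))
logit = ln(0.6300/0.3700) = 0.5322
θ = b + logit/(a) = 0.14 + 0.5322/1.7900 = 0.4373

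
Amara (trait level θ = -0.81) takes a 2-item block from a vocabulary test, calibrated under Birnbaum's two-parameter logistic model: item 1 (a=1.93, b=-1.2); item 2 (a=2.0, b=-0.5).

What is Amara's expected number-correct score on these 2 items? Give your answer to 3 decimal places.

1.030

P(θ) = 1 / (1 + exp(−a(θ − b)))
P_1 = 1/(1+e^{-0.7527}) = 0.6798
P_2 = 1/(1+e^{0.6200}) = 0.3498
E[score] = 0.6798 + 0.3498 = 1.0295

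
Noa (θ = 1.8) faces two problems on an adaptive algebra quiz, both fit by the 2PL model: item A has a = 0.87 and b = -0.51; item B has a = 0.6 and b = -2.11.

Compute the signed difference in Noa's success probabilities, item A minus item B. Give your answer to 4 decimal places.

-0.0308

P(θ) = 1 / (1 + exp(−a(θ − b)))
P_A = 0.8818
P_B = 0.9126
P_A − P_B = -0.0308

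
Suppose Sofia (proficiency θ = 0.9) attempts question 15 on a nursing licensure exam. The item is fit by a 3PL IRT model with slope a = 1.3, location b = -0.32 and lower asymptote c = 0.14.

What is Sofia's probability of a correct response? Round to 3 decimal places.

0.854

P(θ) = c + (1 − c) · 1 / (1 + exp(−a(θ − b)))
Exponent: 1.3 × (0.9 − (-0.32)) = 1.5860
1/(1 + e^{-1.5860}) = 0.8301
P = 0.14 + 0.86 × 0.8301 = 0.8538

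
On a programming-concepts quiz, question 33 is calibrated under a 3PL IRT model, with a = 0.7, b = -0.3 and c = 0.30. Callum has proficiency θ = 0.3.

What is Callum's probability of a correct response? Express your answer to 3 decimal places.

P(θ) = c + (1 − c) · 1 / (1 + exp(−a(θ − b)))
Exponent: 0.7 × (0.3 − (-0.3)) = 0.4200
1/(1 + e^{-0.4200}) = 0.6035
P = 0.30 + 0.70 × 0.6035 = 0.7224

0.722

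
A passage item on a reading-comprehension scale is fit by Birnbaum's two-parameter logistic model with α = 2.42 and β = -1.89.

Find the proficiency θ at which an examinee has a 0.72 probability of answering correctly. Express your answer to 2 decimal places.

P(θ) = 1 / (1 + exp(−α(θ − β)))
logit = ln(0.7200/0.2800) = 0.9445
θ = β + logit/(α) = -1.89 + 0.9445/2.4200 = -1.4997

-1.50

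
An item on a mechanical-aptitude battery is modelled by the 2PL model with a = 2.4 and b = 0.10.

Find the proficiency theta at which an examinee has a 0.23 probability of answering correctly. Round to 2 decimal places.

-0.40

P(theta) = 1 / (1 + exp(−a(theta − b)))
logit = ln(0.2300/0.7700) = -1.2083
theta = b + logit/(a) = 0.10 + (-1.2083)/2.4000 = -0.4035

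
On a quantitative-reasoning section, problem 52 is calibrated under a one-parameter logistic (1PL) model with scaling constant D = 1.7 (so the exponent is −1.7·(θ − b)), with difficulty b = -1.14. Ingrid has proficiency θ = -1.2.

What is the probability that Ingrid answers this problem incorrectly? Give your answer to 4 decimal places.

P(θ) = 1 / (1 + exp(−D·(θ − b)))
Exponent: 1.7 × (-1.2 − (-1.14)) = -0.1020
1/(1 + e^{0.1020}) = 0.4745
P = 0.4745
P(incorrect) = 1 − 0.4745 = 0.5255

0.5255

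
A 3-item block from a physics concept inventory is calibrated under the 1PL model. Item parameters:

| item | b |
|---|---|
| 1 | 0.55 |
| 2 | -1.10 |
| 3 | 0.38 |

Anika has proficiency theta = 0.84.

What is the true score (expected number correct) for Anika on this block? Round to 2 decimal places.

2.06

P(theta) = 1 / (1 + exp(−(theta − b)))
P_1 = 1/(1+e^{-0.2900}) = 0.5720
P_2 = 1/(1+e^{-1.9400}) = 0.8744
P_3 = 1/(1+e^{-0.4600}) = 0.6130
E[score] = 0.5720 + 0.8744 + 0.6130 = 2.0594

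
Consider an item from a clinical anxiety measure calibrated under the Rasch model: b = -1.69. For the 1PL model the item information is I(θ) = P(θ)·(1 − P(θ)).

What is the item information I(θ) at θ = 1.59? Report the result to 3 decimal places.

P = 1/(1+e^{-3.2800}) = 0.9637
P(1−P) = 0.9637 × 0.0363 = 0.0349
I = P(1−P) = 0.03495

0.035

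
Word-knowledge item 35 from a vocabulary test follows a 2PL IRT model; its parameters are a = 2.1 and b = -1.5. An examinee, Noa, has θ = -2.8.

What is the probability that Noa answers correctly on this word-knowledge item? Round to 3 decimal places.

P(θ) = 1 / (1 + exp(−a(θ − b)))
Exponent: 2.1 × (-2.8 − (-1.5)) = -2.7300
1/(1 + e^{2.7300}) = 0.0612

0.061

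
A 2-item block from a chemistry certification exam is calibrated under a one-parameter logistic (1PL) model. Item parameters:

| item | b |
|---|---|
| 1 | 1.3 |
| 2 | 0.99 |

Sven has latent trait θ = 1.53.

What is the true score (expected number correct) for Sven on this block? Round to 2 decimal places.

P(θ) = 1 / (1 + exp(−(θ − b)))
P_1 = 1/(1+e^{-0.2300}) = 0.5572
P_2 = 1/(1+e^{-0.5400}) = 0.6318
E[score] = 0.5572 + 0.6318 = 1.1891

1.19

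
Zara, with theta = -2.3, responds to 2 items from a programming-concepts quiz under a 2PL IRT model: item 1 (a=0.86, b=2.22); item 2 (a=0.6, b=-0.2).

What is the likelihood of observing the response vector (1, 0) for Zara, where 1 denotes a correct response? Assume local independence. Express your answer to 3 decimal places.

0.016

P(theta) = 1 / (1 + exp(−a(theta − b)))
P_1 = 1/(1+e^{3.8872}) = 0.0201
P_2 = 1/(1+e^{1.2600}) = 0.2210
L = P_1 × (1−P_2) = 0.0201 × 0.7790 = 0.01565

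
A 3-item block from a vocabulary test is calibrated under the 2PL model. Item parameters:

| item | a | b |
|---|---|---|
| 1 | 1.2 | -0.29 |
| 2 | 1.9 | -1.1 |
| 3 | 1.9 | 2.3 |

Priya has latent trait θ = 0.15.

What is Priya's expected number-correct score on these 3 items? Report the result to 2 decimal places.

P(θ) = 1 / (1 + exp(−a(θ − b)))
P_1 = 1/(1+e^{-0.5280}) = 0.6290
P_2 = 1/(1+e^{-2.3750}) = 0.9149
P_3 = 1/(1+e^{4.0850}) = 0.0165
E[score] = 0.6290 + 0.9149 + 0.0165 = 1.5605

1.56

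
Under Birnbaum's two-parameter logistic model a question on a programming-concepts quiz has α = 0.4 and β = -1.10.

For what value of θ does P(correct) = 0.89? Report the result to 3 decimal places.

P(θ) = 1 / (1 + exp(−α(θ − β)))
logit = ln(0.8900/0.1100) = 2.0907
θ = β + logit/(α) = -1.10 + 2.0907/0.4000 = 4.1269

4.127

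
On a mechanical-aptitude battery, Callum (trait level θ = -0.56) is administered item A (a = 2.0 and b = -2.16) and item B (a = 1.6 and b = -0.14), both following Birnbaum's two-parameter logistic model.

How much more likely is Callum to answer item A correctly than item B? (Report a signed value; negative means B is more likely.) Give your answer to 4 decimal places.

0.6228

P(θ) = 1 / (1 + exp(−a(θ − b)))
P_A = 0.9608
P_B = 0.3380
P_A − P_B = 0.6228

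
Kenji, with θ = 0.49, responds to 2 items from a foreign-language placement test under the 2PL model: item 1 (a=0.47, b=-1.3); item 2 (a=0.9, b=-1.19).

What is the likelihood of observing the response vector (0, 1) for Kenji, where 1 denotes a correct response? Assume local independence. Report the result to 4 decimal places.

P(θ) = 1 / (1 + exp(−a(θ − b)))
P_1 = 1/(1+e^{-0.8413}) = 0.6987
P_2 = 1/(1+e^{-1.5120}) = 0.8194
L = (1−P_1) × P_2 = 0.3013 × 0.8194 = 0.24684

0.2468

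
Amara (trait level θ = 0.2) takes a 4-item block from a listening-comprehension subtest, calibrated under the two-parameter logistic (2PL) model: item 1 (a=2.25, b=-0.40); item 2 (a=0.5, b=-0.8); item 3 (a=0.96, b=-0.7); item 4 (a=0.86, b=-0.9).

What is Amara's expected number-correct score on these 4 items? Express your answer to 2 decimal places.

2.84

P(θ) = 1 / (1 + exp(−a(θ − b)))
P_1 = 1/(1+e^{-1.3500}) = 0.7941
P_2 = 1/(1+e^{-0.5000}) = 0.6225
P_3 = 1/(1+e^{-0.8640}) = 0.7035
P_4 = 1/(1+e^{-0.9460}) = 0.7203
E[score] = 0.7941 + 0.6225 + 0.7035 + 0.7203 = 2.8404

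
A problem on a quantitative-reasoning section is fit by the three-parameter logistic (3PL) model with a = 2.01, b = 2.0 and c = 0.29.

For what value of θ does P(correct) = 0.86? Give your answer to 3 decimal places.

2.699

P(θ) = c + (1 − c) · 1 / (1 + exp(−a(θ − b)))
Remove guessing floor: (0.86 − 0.29)/(1 − 0.29) = 0.8028
logit = ln(0.8028/0.1972) = 1.4040
θ = b + logit/(a) = 2.0 + 1.4040/2.0100 = 2.6985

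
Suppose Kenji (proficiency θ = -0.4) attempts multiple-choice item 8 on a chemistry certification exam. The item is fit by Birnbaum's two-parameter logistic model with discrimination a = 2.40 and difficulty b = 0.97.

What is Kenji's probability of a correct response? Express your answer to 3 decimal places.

P(θ) = 1 / (1 + exp(−a(θ − b)))
Exponent: 2.40 × (-0.4 − 0.97) = -3.2880
1/(1 + e^{3.2880}) = 0.0360

0.036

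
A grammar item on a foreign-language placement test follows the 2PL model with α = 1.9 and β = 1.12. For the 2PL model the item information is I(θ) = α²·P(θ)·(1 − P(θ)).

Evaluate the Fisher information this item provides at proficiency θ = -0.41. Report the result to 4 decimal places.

0.1773

P = 1/(1+e^{2.9070}) = 0.0518
P(1−P) = 0.0518 × 0.9482 = 0.0491
I = α² × P(1−P) = 1.9² × 0.0491 = 0.17734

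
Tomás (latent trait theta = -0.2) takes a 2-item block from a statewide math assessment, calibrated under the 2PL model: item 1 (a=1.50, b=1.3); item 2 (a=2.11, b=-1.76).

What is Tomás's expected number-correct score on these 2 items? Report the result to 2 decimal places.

1.06

P(theta) = 1 / (1 + exp(−a(theta − b)))
P_1 = 1/(1+e^{2.2500}) = 0.0953
P_2 = 1/(1+e^{-3.2916}) = 0.9641
E[score] = 0.0953 + 0.9641 = 1.0595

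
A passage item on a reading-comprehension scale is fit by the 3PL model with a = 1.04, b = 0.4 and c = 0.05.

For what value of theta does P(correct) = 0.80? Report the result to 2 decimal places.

1.67

P(theta) = c + (1 − c) · 1 / (1 + exp(−a(theta − b)))
Remove guessing floor: (0.80 − 0.05)/(1 − 0.05) = 0.7895
logit = ln(0.7895/0.2105) = 1.3218
theta = b + logit/(a) = 0.4 + 1.3218/1.0400 = 1.6709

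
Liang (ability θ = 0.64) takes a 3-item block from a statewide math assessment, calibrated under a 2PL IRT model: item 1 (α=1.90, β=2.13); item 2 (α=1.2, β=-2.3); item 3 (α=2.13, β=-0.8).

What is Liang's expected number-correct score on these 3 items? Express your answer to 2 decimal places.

1.98

P(θ) = 1 / (1 + exp(−α(θ − β)))
P_1 = 1/(1+e^{2.8310}) = 0.0557
P_2 = 1/(1+e^{-3.5280}) = 0.9715
P_3 = 1/(1+e^{-3.0672}) = 0.9555
E[score] = 0.0557 + 0.9715 + 0.9555 = 1.9827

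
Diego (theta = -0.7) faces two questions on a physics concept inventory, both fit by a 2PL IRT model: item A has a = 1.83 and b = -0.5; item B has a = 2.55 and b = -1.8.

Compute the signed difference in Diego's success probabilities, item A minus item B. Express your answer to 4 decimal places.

-0.5334

P(theta) = 1 / (1 + exp(−a(theta − b)))
P_A = 0.4095
P_B = 0.9429
P_A − P_B = -0.5334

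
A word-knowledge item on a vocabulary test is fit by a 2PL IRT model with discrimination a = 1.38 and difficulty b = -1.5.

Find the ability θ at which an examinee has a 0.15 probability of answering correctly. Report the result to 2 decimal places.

P(θ) = 1 / (1 + exp(−a(θ − b)))
logit = ln(0.1500/0.8500) = -1.7346
θ = b + logit/(a) = -1.5 + (-1.7346)/1.3800 = -2.7570

-2.76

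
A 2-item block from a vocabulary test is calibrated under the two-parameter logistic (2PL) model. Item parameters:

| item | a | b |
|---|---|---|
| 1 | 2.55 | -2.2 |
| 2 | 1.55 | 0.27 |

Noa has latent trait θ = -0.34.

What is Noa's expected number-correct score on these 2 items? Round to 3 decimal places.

1.271

P(θ) = 1 / (1 + exp(−a(θ − b)))
P_1 = 1/(1+e^{-4.7430}) = 0.9914
P_2 = 1/(1+e^{0.9455}) = 0.2798
E[score] = 0.9914 + 0.2798 = 1.2712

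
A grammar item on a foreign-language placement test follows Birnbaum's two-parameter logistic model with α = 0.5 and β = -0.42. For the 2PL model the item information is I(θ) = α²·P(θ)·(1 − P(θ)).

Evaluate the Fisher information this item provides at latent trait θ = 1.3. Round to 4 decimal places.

0.0522

P = 1/(1+e^{-0.8600}) = 0.7027
P(1−P) = 0.7027 × 0.2973 = 0.2089
I = α² × P(1−P) = 0.5² × 0.2089 = 0.05223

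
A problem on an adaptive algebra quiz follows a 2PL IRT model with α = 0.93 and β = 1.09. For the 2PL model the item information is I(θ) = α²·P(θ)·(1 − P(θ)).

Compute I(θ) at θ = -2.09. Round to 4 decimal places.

P = 1/(1+e^{2.9574}) = 0.0494
P(1−P) = 0.0494 × 0.9506 = 0.0469
I = α² × P(1−P) = 0.93² × 0.0469 = 0.04061

0.0406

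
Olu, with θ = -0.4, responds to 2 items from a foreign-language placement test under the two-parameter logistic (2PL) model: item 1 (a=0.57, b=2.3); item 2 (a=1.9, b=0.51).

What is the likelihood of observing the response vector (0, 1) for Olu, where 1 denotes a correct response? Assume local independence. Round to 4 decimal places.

0.1241

P(θ) = 1 / (1 + exp(−a(θ − b)))
P_1 = 1/(1+e^{1.5390}) = 0.1767
P_2 = 1/(1+e^{1.7290}) = 0.1507
L = (1−P_1) × P_2 = 0.8233 × 0.1507 = 0.12409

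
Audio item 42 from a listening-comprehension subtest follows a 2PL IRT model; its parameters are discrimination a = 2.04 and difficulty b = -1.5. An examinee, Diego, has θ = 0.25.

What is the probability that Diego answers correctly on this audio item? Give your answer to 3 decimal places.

0.973

P(θ) = 1 / (1 + exp(−a(θ − b)))
Exponent: 2.04 × (0.25 − (-1.5)) = 3.5700
1/(1 + e^{-3.5700}) = 0.9726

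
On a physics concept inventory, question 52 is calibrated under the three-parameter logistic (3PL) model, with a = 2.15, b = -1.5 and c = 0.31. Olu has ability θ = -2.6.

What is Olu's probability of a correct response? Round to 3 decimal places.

P(θ) = c + (1 − c) · 1 / (1 + exp(−a(θ − b)))
Exponent: 2.15 × (-2.6 − (-1.5)) = -2.3650
1/(1 + e^{2.3650}) = 0.0859
P = 0.31 + 0.69 × 0.0859 = 0.3693

0.369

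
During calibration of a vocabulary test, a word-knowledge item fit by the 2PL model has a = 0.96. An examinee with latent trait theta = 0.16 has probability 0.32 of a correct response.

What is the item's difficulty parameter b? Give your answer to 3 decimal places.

P(theta) = 1 / (1 + exp(−a(theta − b)))
logit(0.32) = ln(0.32/0.68) = -0.7538
b = theta − logit/(a) = 0.16 − (-0.7538)/0.9600 = 0.9452

0.945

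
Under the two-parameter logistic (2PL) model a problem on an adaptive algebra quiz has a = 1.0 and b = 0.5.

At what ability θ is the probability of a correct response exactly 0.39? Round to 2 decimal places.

P(θ) = 1 / (1 + exp(−a(θ − b)))
logit = ln(0.3900/0.6100) = -0.4473
θ = b + logit/(a) = 0.5 + (-0.4473)/1.0000 = 0.0527

0.05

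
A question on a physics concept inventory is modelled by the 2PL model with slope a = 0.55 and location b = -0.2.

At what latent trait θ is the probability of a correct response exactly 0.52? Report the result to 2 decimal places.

-0.05

P(θ) = 1 / (1 + exp(−a(θ − b)))
logit = ln(0.5200/0.4800) = 0.0800
θ = b + logit/(a) = -0.2 + 0.0800/0.5500 = -0.0545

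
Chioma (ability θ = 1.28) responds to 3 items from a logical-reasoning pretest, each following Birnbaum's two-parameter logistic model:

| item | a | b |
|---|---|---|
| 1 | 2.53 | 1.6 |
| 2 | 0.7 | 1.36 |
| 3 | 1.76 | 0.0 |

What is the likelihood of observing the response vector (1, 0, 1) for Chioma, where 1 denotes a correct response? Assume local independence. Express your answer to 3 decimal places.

0.143

P(θ) = 1 / (1 + exp(−a(θ − b)))
P_1 = 1/(1+e^{0.8096}) = 0.3080
P_2 = 1/(1+e^{0.0560}) = 0.4860
P_3 = 1/(1+e^{-2.2528}) = 0.9049
L = P_1 × (1−P_2) × P_3 = 0.3080 × 0.5140 × 0.9049 = 0.14324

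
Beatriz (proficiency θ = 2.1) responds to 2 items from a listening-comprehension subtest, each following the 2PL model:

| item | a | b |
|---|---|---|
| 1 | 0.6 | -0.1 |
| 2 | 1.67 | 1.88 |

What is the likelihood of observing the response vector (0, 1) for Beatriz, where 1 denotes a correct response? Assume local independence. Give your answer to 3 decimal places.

0.125

P(θ) = 1 / (1 + exp(−a(θ − b)))
P_1 = 1/(1+e^{-1.3200}) = 0.7892
P_2 = 1/(1+e^{-0.3674}) = 0.5908
L = (1−P_1) × P_2 = 0.2108 × 0.5908 = 0.12456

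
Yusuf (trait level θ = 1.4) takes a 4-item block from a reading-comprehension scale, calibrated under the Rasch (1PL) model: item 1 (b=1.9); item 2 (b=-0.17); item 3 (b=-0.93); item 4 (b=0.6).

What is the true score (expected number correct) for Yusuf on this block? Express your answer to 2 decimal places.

2.81

P(θ) = 1 / (1 + exp(−(θ − b)))
P_1 = 1/(1+e^{0.5000}) = 0.3775
P_2 = 1/(1+e^{-1.5700}) = 0.8278
P_3 = 1/(1+e^{-2.3300}) = 0.9113
P_4 = 1/(1+e^{-0.8000}) = 0.6900
E[score] = 0.3775 + 0.8278 + 0.9113 + 0.6900 = 2.8066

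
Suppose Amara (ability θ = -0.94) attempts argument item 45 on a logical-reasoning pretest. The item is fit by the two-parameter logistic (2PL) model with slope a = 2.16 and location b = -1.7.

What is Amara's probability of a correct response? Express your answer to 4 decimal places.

P(θ) = 1 / (1 + exp(−a(θ − b)))
Exponent: 2.16 × (-0.94 − (-1.7)) = 1.6416
1/(1 + e^{-1.6416}) = 0.8378

0.8378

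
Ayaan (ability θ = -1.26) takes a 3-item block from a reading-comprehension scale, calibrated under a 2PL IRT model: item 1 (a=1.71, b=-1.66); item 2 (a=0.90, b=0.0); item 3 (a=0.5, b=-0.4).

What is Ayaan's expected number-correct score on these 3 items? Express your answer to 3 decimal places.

P(θ) = 1 / (1 + exp(−a(θ − b)))
P_1 = 1/(1+e^{-0.6840}) = 0.6646
P_2 = 1/(1+e^{1.1340}) = 0.2434
P_3 = 1/(1+e^{0.4300}) = 0.3941
E[score] = 0.6646 + 0.2434 + 0.3941 = 1.3022

1.302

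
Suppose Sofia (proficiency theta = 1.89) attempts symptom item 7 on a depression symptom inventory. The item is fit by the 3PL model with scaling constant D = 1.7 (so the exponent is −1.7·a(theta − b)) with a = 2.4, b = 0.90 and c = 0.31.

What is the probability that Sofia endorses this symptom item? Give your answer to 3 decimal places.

0.988

P(theta) = c + (1 − c) · 1 / (1 + exp(−D·a(theta − b)))
Exponent: 1.7 × 2.4 × (1.89 − 0.90) = 4.0392
1/(1 + e^{-4.0392}) = 0.9827
P = 0.31 + 0.69 × 0.9827 = 0.9881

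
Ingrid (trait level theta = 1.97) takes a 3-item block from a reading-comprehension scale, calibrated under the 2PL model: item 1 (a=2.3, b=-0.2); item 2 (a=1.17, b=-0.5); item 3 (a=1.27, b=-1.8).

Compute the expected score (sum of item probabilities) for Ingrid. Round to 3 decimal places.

2.932

P(theta) = 1 / (1 + exp(−a(theta − b)))
P_1 = 1/(1+e^{-4.9910}) = 0.9932
P_2 = 1/(1+e^{-2.8899}) = 0.9473
P_3 = 1/(1+e^{-4.7879}) = 0.9917
E[score] = 0.9932 + 0.9473 + 0.9917 = 2.9323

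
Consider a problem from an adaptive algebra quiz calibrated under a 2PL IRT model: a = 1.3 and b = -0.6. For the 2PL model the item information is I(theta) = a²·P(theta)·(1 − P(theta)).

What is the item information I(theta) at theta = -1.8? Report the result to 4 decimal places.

P = 1/(1+e^{1.5600}) = 0.1736
P(1−P) = 0.1736 × 0.8264 = 0.1435
I = a² × P(1−P) = 1.3² × 0.1435 = 0.24250

0.2425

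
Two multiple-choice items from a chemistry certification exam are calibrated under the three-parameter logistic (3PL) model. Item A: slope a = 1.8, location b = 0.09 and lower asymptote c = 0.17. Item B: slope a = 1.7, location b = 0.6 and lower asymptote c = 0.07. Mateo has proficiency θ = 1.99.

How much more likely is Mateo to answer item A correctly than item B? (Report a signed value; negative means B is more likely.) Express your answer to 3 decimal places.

P(θ) = c + (1 − c) · 1 / (1 + exp(−a(θ − b)))
P_A = 0.9737
P_B = 0.9200
P_A − P_B = 0.0537

0.054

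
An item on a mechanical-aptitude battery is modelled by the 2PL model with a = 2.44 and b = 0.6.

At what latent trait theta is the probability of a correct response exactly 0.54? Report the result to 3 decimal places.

P(theta) = 1 / (1 + exp(−a(theta − b)))
logit = ln(0.5400/0.4600) = 0.1603
theta = b + logit/(a) = 0.6 + 0.1603/2.4400 = 0.6657

0.666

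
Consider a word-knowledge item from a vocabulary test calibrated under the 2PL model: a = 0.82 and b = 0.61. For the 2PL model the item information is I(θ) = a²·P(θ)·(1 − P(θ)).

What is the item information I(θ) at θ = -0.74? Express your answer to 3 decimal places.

P = 1/(1+e^{1.1070}) = 0.2484
P(1−P) = 0.2484 × 0.7516 = 0.1867
I = a² × P(1−P) = 0.82² × 0.1867 = 0.12555

0.126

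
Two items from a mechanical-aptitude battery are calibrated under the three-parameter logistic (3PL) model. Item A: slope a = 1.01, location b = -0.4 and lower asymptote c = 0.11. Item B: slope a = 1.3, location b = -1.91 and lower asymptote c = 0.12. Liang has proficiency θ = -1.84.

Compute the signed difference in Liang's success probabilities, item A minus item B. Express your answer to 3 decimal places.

-0.302

P(θ) = c + (1 − c) · 1 / (1 + exp(−a(θ − b)))
P_A = 0.2785
P_B = 0.5800
P_A − P_B = -0.3015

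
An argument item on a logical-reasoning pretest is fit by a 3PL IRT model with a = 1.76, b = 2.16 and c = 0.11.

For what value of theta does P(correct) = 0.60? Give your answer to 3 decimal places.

2.275

P(theta) = c + (1 − c) · 1 / (1 + exp(−a(theta − b)))
Remove guessing floor: (0.60 − 0.11)/(1 − 0.11) = 0.5506
logit = ln(0.5506/0.4494) = 0.2029
theta = b + logit/(a) = 2.16 + 0.2029/1.7600 = 2.2753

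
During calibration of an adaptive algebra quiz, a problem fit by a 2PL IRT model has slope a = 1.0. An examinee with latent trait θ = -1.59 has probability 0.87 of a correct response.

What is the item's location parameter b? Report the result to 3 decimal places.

-3.491

P(θ) = 1 / (1 + exp(−a(θ − b)))
logit(0.87) = ln(0.87/0.13) = 1.9010
b = θ − logit/(a) = -1.59 − 1.9010/1.0000 = -3.4910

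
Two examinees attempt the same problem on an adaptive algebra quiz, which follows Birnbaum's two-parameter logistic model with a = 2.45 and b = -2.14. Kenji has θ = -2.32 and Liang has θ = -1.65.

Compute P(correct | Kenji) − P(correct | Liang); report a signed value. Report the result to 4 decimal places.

-0.3771

P(θ) = 1 / (1 + exp(−a(θ − b)))
P(Kenji) = 0.3915  [exponent -0.4410]
P(Liang) = 0.7686  [exponent 1.2005]
Difference = 0.3915 − 0.7686 = -0.3771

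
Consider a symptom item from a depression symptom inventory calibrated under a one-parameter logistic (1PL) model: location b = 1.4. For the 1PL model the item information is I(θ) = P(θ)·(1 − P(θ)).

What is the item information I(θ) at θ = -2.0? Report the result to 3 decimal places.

0.031

P = 1/(1+e^{3.4000}) = 0.0323
P(1−P) = 0.0323 × 0.9677 = 0.0313
I = P(1−P) = 0.03125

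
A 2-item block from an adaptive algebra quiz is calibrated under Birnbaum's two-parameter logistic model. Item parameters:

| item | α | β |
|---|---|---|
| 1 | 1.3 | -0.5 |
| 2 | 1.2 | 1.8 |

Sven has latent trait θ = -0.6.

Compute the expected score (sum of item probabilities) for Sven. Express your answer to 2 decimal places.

0.52

P(θ) = 1 / (1 + exp(−α(θ − β)))
P_1 = 1/(1+e^{0.1300}) = 0.4675
P_2 = 1/(1+e^{2.8800}) = 0.0532
E[score] = 0.4675 + 0.0532 = 0.5207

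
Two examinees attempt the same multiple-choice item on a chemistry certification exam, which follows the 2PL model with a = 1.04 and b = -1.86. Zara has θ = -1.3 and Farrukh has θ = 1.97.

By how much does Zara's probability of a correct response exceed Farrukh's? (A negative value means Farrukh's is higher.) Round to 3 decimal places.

-0.340

P(θ) = 1 / (1 + exp(−a(θ − b)))
P(Zara) = 0.6416  [exponent 0.5824]
P(Farrukh) = 0.9817  [exponent 3.9832]
Difference = 0.6416 − 0.9817 = -0.3401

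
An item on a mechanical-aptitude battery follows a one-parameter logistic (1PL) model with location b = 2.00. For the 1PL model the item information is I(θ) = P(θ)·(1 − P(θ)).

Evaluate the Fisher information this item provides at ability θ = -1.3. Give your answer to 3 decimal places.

P = 1/(1+e^{3.3000}) = 0.0356
P(1−P) = 0.0356 × 0.9644 = 0.0343
I = P(1−P) = 0.03431

0.034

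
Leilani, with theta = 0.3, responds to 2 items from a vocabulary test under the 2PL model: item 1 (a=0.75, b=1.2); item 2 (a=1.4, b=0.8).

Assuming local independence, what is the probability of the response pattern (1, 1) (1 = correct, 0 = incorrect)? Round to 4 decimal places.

P(theta) = 1 / (1 + exp(−a(theta − b)))
P_1 = 1/(1+e^{0.6750}) = 0.3374
P_2 = 1/(1+e^{0.7000}) = 0.3318
L = P_1 × P_2 = 0.3374 × 0.3318 = 0.11195

0.1119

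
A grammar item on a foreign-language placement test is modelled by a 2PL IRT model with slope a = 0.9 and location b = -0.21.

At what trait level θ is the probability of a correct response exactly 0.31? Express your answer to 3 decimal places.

-1.099

P(θ) = 1 / (1 + exp(−a(θ − b)))
logit = ln(0.3100/0.6900) = -0.8001
θ = b + logit/(a) = -0.21 + (-0.8001)/0.9000 = -1.0990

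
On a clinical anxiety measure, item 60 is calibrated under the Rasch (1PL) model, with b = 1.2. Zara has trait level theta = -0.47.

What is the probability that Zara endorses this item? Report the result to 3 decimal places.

0.158

P(theta) = 1 / (1 + exp(−(theta − b)))
Exponent: (-0.47 − 1.2) = -1.6700
1/(1 + e^{1.6700}) = 0.1584
P = 0.1584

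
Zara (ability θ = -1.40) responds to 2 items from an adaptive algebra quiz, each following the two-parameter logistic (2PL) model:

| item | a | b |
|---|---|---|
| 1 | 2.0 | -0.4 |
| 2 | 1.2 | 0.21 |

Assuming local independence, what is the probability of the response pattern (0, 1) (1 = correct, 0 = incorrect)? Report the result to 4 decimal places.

0.1114

P(θ) = 1 / (1 + exp(−a(θ − b)))
P_1 = 1/(1+e^{2.0000}) = 0.1192
P_2 = 1/(1+e^{1.9320}) = 0.1265
L = (1−P_1) × P_2 = 0.8808 × 0.1265 = 0.11145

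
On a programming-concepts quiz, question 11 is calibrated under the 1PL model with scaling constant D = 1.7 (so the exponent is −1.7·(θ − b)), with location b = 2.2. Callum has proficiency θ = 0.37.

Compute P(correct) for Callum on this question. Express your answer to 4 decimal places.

P(θ) = 1 / (1 + exp(−D·(θ − b)))
Exponent: 1.7 × (0.37 − 2.2) = -3.1110
1/(1 + e^{3.1110}) = 0.0427
P = 0.0427

0.0427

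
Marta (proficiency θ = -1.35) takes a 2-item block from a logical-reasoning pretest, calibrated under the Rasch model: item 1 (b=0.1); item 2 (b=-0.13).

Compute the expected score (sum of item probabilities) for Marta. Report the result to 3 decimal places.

P(θ) = 1 / (1 + exp(−(θ − b)))
P_1 = 1/(1+e^{1.4500}) = 0.1900
P_2 = 1/(1+e^{1.2200}) = 0.2279
E[score] = 0.1900 + 0.2279 = 0.4179

0.418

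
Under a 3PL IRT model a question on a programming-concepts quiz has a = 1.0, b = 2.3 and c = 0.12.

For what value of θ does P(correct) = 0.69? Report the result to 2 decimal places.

P(θ) = c + (1 − c) · 1 / (1 + exp(−a(θ − b)))
Remove guessing floor: (0.69 − 0.12)/(1 − 0.12) = 0.6477
logit = ln(0.6477/0.3523) = 0.6091
θ = b + logit/(a) = 2.3 + 0.6091/1.0000 = 2.9091

2.91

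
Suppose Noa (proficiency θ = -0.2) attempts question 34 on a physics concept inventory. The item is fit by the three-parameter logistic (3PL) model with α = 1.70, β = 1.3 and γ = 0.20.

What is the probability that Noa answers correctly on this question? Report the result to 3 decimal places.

P(θ) = γ + (1 − γ) · 1 / (1 + exp(−α(θ − β)))
Exponent: 1.70 × (-0.2 − 1.3) = -2.5500
1/(1 + e^{2.5500}) = 0.0724
P = 0.20 + 0.80 × 0.0724 = 0.2579

0.258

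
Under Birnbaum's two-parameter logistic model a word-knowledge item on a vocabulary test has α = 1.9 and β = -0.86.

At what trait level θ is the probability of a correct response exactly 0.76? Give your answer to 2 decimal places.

P(θ) = 1 / (1 + exp(−α(θ − β)))
logit = ln(0.7600/0.2400) = 1.1527
θ = β + logit/(α) = -0.86 + 1.1527/1.9000 = -0.2533

-0.25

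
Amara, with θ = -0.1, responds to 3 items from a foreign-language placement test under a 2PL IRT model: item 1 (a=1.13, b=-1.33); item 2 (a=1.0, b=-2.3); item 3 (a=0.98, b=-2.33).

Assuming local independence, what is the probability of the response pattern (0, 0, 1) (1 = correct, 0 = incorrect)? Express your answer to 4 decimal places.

0.0179

P(θ) = 1 / (1 + exp(−a(θ − b)))
P_1 = 1/(1+e^{-1.3899}) = 0.8006
P_2 = 1/(1+e^{-2.2000}) = 0.9002
P_3 = 1/(1+e^{-2.1854}) = 0.8989
L = (1−P_1) × (1−P_2) × P_3 = 0.1994 × 0.0998 × 0.8989 = 0.01788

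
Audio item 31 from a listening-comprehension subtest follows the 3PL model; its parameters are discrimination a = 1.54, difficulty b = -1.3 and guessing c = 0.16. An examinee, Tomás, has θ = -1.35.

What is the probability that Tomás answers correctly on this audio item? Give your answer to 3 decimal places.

0.564

P(θ) = c + (1 − c) · 1 / (1 + exp(−a(θ − b)))
Exponent: 1.54 × (-1.35 − (-1.3)) = -0.0770
1/(1 + e^{0.0770}) = 0.4808
P = 0.16 + 0.84 × 0.4808 = 0.5638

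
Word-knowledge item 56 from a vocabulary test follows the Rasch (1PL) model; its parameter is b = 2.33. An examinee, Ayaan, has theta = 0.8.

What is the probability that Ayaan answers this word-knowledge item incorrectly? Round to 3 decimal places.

0.822

P(theta) = 1 / (1 + exp(−(theta − b)))
Exponent: (0.8 − 2.33) = -1.5300
1/(1 + e^{1.5300}) = 0.1780
P = 0.1780
P(incorrect) = 1 − 0.1780 = 0.8220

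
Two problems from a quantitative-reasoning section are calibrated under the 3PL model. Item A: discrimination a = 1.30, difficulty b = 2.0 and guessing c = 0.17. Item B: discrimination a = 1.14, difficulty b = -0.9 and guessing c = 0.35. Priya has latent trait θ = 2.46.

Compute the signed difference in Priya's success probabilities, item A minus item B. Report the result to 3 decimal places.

P(θ) = c + (1 − c) · 1 / (1 + exp(−a(θ − b)))
P_A = 0.7055
P_B = 0.9862
P_A − P_B = -0.2807

-0.281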